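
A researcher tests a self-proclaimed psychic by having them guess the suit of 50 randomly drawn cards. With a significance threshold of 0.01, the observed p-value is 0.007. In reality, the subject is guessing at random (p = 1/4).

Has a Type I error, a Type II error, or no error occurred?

Type I error

The conventional null hypothesis is that the subject is guessing at random (p = 1/4).
Since p = 0.007 < α = 0.01, H₀ is rejected.
H₀ is true (actually the subject is guessing at random (p = 1/4)).
Rejecting a true H₀ is a Type I error.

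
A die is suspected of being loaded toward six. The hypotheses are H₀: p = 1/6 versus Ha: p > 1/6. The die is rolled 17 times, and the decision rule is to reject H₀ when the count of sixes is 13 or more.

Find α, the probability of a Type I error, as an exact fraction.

The Type I error probability is α = P(Y ≥ 13) computed under H₀, where Y ~ Binomial(17, 1/6).
Adding the binomial terms for j = 13 through 17 with p = 1/6 yields 787993/8463329722368.

787993/8463329722368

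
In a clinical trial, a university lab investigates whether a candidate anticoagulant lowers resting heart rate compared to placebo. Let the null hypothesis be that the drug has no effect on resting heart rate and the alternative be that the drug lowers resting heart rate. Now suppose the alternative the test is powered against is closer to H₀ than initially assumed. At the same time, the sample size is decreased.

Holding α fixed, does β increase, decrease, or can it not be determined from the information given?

When the true parameter is near the null value, the test has a harder time distinguishing Ha from H₀. A smaller sample increases the standard error, so the sampling distributions under H₀ and Ha overlap more. Both changes push β in the same direction.

It increases.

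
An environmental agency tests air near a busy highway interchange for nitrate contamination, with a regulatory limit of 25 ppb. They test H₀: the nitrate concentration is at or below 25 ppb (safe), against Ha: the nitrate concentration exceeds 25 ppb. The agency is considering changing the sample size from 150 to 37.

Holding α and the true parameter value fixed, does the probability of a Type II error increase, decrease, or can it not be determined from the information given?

Reducing n widens both sampling distributions, so the test has less ability to distinguish Ha from H₀.

It increases.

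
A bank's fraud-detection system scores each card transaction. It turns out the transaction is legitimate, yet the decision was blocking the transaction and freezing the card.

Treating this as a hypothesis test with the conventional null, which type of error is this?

Type I error

The null hypothesis here is that the transaction is legitimate.
'Blocking the transaction and freezing the card' corresponds to rejecting H₀.
H₀ was rejected but H₀ is true — a Type I error (false positive).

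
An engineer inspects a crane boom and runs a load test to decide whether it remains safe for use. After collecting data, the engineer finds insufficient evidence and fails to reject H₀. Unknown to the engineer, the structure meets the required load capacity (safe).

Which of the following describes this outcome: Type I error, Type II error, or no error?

The conventional null hypothesis here is that the structure meets the required load capacity (safe).
The test retained a true H₀ — the decision matches the true state.

No error — this is a correct decision.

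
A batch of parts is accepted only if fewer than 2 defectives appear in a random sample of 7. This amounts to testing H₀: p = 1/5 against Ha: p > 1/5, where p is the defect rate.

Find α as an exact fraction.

33069/78125

The significance level is the probability, assuming p = 1/5, of seeing 2 or more defectives in 7 draws.
Via the complement, α = 1 − Σ_{j=0}^{1} C(7,j)(1/5)^j(4/5)^{7-j} = 33069/78125.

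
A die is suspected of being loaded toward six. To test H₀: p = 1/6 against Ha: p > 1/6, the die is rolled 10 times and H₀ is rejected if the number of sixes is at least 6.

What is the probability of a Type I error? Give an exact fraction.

24571/10077696

Under H₀, Y ~ Binomial(10, 1/6), and α = P(Y ≥ 6).
Adding the binomial terms for j = 6 through 10 with p = 1/6 yields 24571/10077696.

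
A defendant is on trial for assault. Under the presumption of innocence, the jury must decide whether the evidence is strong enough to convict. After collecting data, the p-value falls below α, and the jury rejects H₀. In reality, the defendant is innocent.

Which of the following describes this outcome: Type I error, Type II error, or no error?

Type I error

The conventional null hypothesis here is that the defendant is innocent.
H₀ was rejected, but H₀ is actually true.
Rejecting a true null hypothesis is a Type I error (false positive).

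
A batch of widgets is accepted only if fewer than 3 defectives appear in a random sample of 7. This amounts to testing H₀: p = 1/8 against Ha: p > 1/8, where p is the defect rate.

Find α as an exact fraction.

The significance level is the probability, assuming p = 1/8, of seeing 3 or more defectives in 7 draws.
α = 1 − P(S ≤ 2) = 1 − 2000033/2097152 = 97119/2097152.

97119/2097152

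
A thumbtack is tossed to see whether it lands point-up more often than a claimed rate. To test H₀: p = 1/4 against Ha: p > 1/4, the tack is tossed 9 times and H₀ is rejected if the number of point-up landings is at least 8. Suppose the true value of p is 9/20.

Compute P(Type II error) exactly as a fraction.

β = P(fail to reject H₀ | Ha true) = P(X ≤ 7 | p = 9/20), X ~ Binomial(9, 9/20).
Adding the binomial probabilities P(X=0)+…+P(X=7) at p = 9/20 gives 126837738533/128000000000.

126837738533/128000000000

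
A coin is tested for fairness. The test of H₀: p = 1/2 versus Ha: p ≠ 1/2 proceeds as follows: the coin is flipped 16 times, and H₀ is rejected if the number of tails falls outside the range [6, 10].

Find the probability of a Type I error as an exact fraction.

α = P(X ≤ 5 or X ≥ 11 | p = 1/2), X ~ Binomial(16, 1/2).
Each tail has probability (1 + 16 + 120 + 560 + 1820 + 4368)/65536; doubling gives α = 13770/65536 = 6885/32768.

6885/32768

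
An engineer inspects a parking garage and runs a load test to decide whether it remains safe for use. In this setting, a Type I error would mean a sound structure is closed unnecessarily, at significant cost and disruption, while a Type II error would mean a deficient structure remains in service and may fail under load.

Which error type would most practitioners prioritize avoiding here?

Type II error

The Type II consequence (a deficient structure remains in service and may fail under load) is more severe than the Type I consequence (a sound structure is closed unnecessarily, at significant cost and disruption).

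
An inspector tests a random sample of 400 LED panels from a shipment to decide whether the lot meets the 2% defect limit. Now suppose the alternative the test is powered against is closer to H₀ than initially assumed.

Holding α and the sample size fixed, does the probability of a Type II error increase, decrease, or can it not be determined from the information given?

It increases.

A smaller true effect puts the Ha sampling distribution closer to H₀, so more of it falls in the non-rejection region.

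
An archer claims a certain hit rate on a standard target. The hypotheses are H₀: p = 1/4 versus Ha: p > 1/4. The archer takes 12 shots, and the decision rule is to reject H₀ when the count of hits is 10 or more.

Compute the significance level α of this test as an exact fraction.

The Type I error probability is α = P(S ≥ 10) computed under H₀, where S ~ Binomial(12, 1/4).
Summing C(12,j)(1/4)^j(3/4)^{12−j} for j = 10,…,12 gives 631/16777216.

631/16777216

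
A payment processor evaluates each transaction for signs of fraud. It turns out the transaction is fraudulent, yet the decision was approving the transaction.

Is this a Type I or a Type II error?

Type II error

The null hypothesis here is that the transaction is legitimate.
'Approving the transaction' corresponds to failing to reject H₀.
H₀ was not rejected but H₀ is false — a Type II error (false negative).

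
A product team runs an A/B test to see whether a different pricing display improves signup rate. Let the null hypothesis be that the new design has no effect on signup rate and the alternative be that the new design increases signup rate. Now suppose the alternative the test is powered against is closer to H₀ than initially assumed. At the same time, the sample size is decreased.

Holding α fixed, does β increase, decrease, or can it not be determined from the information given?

When the true parameter is near the null value, the test has a harder time distinguishing Ha from H₀. A smaller sample increases the standard error, so the sampling distributions under H₀ and Ha overlap more. Both changes push β in the same direction.

It increases.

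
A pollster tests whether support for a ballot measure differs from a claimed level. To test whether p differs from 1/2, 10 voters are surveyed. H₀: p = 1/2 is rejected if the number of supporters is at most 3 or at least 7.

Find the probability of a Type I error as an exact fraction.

11/32

The significance level is the null-hypothesis probability of the rejection region {≤3} ∪ {≥7}.
Each tail has probability (1 + 10 + 45 + 120)/1024; doubling gives α = 352/1024 = 11/32.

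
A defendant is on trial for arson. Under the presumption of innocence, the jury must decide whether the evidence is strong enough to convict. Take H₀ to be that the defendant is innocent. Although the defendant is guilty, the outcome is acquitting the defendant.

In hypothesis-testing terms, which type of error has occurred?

'Acquitting the defendant' corresponds to failing to reject H₀.
H₀ was not rejected but H₀ is false — a Type II error (false negative).

Type II error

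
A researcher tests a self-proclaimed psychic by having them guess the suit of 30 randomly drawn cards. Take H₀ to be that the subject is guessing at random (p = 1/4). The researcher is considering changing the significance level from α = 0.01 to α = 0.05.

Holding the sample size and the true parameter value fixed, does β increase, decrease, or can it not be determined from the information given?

It decreases.

A larger α widens the rejection region, so when the alternative is true more outcomes lead to rejection — failing to reject becomes less likely.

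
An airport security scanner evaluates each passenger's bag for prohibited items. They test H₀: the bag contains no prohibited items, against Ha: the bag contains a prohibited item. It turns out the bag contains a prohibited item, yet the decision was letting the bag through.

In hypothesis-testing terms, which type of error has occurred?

'Letting the bag through' corresponds to failing to reject H₀.
H₀ was not rejected but H₀ is false — a Type II error (false negative).

Type II error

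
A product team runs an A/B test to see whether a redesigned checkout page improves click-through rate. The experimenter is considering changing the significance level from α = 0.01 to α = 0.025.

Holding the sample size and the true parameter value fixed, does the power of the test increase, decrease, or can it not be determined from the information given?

It increases.

With a larger α the critical value moves toward the center, so more of the Ha sampling distribution lies in the rejection region.
Since power = 1 − β and β decreases, power increases.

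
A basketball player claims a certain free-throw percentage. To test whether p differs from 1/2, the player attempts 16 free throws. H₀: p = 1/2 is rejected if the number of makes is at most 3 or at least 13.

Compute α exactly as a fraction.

697/32768

Under H₀, X ~ Binomial(16, 1/2); α is the probability of landing in either tail, P(X ≤ 3) + P(X ≥ 13).
By symmetry, α = 2·P(X ≤ 3) = 2·(1 + 16 + 120 + 560)/65536 = 1394/65536 = 697/32768.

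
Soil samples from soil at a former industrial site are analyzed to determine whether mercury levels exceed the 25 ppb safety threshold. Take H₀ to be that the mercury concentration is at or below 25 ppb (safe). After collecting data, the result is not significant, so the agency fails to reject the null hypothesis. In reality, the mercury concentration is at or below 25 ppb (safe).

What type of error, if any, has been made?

The test retained a true H₀ — the decision matches the true state.

Neither — the decision is correct.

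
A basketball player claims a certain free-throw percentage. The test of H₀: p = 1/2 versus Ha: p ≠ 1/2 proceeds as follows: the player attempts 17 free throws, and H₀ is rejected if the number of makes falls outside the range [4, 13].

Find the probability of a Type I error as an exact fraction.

417/32768

Under H₀, Y ~ Binomial(17, 1/2); α is the probability of landing in either tail, P(Y ≤ 3) + P(Y ≥ 14).
Each tail has probability (1 + 17 + 136 + 680)/131072; doubling gives α = 1668/131072 = 417/32768.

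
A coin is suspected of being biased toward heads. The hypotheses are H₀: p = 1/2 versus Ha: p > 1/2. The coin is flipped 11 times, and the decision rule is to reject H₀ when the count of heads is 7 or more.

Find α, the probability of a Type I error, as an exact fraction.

281/1024

α = P(reject H₀ | H₀ true) = P(Y ≥ 7 | p = 1/2), with Y ~ Binomial(11, 1/2).
P(Y ≥ 7) = [C(11,7) + C(11,8) + C(11,9) + C(11,10) + C(11,11)] / 2^11 = (330 + 165 + 55 + 11 + 1) / 2048 = 562/2048 = 281/1024.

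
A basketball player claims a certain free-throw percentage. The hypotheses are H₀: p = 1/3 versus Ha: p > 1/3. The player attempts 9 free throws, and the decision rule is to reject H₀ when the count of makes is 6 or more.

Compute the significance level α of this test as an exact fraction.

835/19683

The Type I error probability is α = P(Y ≥ 6) computed under H₀, where Y ~ Binomial(9, 1/3).
P(Y ≥ 6) = Σ_{j=6}^{9} C(9,j)·(1/3)^j·(2/3)^{9-j} = 835/19683.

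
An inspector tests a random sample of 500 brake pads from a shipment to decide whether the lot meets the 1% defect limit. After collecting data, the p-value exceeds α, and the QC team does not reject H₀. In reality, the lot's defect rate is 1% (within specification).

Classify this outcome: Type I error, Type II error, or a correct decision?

The conventional null hypothesis here is that the lot's defect rate is 1% (within specification).
The test retained a true H₀ — the decision matches the true state.

No error (correct decision).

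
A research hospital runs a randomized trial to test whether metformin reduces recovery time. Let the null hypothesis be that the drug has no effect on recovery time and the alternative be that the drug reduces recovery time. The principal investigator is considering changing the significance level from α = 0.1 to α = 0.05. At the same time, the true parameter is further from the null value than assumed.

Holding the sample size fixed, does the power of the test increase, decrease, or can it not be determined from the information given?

The first change alone would make β increase; the second alone would make β decrease. Which effect dominates depends on the magnitudes, which are not given.
Since power = 1 − β, the effect on power is likewise indeterminate.

Cannot be determined from the information given.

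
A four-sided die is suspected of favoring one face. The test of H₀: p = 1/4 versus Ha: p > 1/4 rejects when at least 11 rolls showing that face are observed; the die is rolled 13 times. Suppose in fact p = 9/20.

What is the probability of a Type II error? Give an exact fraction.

Under the alternative p = 9/20, X ~ Binomial(13, 9/20); β is the probability the test does not reject, P(X < 11).
Adding the binomial probabilities P(X=0)+…+P(X=10) at p = 9/20 gives 40790448134932573/40960000000000000.

40790448134932573/40960000000000000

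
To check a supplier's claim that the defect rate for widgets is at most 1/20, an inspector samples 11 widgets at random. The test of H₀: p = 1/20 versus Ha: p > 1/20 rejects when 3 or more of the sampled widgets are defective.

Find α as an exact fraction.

α = P(reject H₀ | H₀ true) = P(K ≥ 3 | p = 1/20), K ~ Binomial(11, 1/20).
Via the complement, α = 1 − Σ_{j=0}^{2} C(11,j)(1/20)^j(19/20)^{11-j} = 4992302221/327680000000.

4992302221/327680000000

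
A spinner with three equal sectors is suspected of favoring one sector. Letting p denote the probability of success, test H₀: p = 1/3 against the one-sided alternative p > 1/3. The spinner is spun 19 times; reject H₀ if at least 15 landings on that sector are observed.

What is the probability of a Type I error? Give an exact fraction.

23497/387420489

α = P(reject H₀ | H₀ true) = P(S ≥ 15 | p = 1/3), with S ~ Binomial(19, 1/3).
P(S ≥ 15) = Σ_{j=15}^{19} C(19,j)·(1/3)^j·(2/3)^{19-j} = 23497/387420489.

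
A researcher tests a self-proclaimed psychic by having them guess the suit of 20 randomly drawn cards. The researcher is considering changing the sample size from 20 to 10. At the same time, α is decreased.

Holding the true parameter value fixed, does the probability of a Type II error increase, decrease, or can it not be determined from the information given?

It increases.

A smaller sample increases the standard error, so the sampling distributions under H₀ and Ha overlap more. Lowering α raises the bar for rejection; under Ha, the test now fails to reject on outcomes it previously would have rejected. Both changes push β in the same direction.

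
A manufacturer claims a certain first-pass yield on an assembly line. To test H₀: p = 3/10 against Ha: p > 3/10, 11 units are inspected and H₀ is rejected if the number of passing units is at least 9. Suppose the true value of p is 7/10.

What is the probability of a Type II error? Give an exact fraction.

β = P(fail to reject H₀ | Ha true) = P(K ≤ 8 | p = 7/10), K ~ Binomial(11, 7/10).
Adding the binomial probabilities P(K=0)+…+P(K=8) at p = 7/10 gives 2749038183/4000000000.

2749038183/4000000000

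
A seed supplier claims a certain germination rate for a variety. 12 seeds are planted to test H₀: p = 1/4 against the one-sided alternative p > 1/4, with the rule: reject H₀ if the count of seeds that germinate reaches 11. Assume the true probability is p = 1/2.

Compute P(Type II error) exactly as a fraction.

Under the alternative p = 1/2, Y ~ Binomial(12, 1/2); β is the probability the test does not reject, P(Y < 11).
Summing C(12,j)·(1/2)^j·(1/2)^{12-j} for j = 0..10 gives 4083/4096.

4083/4096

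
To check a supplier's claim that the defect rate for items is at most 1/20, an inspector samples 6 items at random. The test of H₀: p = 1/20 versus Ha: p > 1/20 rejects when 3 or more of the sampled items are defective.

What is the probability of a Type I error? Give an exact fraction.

α = P(reject H₀ | H₀ true) = P(Y ≥ 3 | p = 1/20), Y ~ Binomial(6, 1/20).
Via the complement, α = 1 − Σ_{j=0}^{2} C(6,j)(1/20)^j(19/20)^{6-j} = 14271/6400000.

14271/6400000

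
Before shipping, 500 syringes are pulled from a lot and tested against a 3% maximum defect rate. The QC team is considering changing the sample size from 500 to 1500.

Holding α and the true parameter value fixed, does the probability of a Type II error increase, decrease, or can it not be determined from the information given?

Increasing n separates the H₀ and Ha sampling distributions, so under Ha fewer outcomes land in the acceptance region.

It decreases.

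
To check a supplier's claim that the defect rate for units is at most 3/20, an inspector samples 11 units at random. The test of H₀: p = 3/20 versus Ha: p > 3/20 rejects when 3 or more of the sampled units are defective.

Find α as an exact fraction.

Under H₀, K ~ Binomial(11, 3/20); the Type I error rate is P(K ≥ 3).
Via the complement, α = 1 − Σ_{j=0}^{2} C(11,j)(3/20)^j(17/20)^{11-j} = 9059861222307/40960000000000.

9059861222307/40960000000000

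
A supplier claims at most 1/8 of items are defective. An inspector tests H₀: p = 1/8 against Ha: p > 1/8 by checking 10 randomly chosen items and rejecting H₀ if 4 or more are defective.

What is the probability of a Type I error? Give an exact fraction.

Under H₀, K ~ Binomial(10, 1/8); the Type I error rate is P(K ≥ 4).
Via the complement, α = 1 − Σ_{j=0}^{3} C(10,j)(1/8)^j(7/8)^{10-j} = 7372325/268435456.

7372325/268435456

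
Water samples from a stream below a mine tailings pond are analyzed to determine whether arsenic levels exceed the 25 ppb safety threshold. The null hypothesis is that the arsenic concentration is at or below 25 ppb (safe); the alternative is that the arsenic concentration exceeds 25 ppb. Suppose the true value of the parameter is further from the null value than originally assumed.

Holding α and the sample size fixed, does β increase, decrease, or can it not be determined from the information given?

It decreases.

The further the true parameter sits from the null value, the more of the Ha sampling distribution falls in the rejection region.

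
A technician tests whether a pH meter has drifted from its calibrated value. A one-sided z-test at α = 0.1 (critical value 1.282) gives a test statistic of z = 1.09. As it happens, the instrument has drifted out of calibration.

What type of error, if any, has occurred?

Type II error

The conventional null hypothesis is that the instrument is correctly calibrated.
Since z = 1.09 ≤ z* = 1.282, H₀ is not rejected.
H₀ is false (actually the instrument has drifted out of calibration).
Failing to reject a false H₀ is a Type II error.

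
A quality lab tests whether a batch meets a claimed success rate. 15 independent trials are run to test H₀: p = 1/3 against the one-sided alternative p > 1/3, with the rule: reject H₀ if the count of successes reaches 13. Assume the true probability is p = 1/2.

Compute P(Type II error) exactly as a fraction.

32647/32768

Under the alternative p = 1/2, K ~ Binomial(15, 1/2); β is the probability the test does not reject, P(K < 13).
Equivalently, β = 1 − P(K ≥ 13) = 32647/32768.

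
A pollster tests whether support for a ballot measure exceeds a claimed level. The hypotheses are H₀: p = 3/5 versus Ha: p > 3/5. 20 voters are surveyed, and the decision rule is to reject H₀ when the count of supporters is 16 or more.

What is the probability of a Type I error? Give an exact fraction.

α = P(reject H₀ | H₀ true) = P(K ≥ 16 | p = 3/5), with K ~ Binomial(20, 3/5).
Summing C(20,j)(3/5)^j(2/5)^{20−j} for j = 16,…,20 gives 4859156913201/95367431640625.

4859156913201/95367431640625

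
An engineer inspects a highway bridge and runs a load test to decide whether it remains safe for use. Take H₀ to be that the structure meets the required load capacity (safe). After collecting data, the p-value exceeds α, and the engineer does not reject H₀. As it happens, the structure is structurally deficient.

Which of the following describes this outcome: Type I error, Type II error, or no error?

Type II error

H₀ was not rejected, but H₀ is actually false.
Failing to reject a false null hypothesis is a Type II error (false negative).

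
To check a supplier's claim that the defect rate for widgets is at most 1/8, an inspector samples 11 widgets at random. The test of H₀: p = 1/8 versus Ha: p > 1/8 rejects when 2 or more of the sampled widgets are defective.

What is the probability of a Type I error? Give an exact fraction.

1752690055/4294967296

The significance level is the probability, assuming p = 1/8, of seeing 2 or more defectives in 11 draws.
Computing the lower-tail complement: 1 − 2542277241/4294967296 = 1752690055/4294967296.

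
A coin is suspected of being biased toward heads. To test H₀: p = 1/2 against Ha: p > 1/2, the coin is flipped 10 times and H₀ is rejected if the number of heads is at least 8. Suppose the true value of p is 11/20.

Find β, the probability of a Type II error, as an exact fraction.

Under the alternative p = 11/20, S ~ Binomial(10, 11/20); β is the probability the test does not reject, P(S < 8).
Equivalently, β = 1 − P(S ≥ 8) = 2305127290491/2560000000000.

2305127290491/2560000000000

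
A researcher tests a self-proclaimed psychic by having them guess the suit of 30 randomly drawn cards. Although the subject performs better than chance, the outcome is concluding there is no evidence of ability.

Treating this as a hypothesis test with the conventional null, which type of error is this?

The null hypothesis here is that the subject is guessing at random (p = 1/4).
'Concluding there is no evidence of ability' corresponds to failing to reject H₀.
H₀ was not rejected but H₀ is false — a Type II error (false negative).

Type II error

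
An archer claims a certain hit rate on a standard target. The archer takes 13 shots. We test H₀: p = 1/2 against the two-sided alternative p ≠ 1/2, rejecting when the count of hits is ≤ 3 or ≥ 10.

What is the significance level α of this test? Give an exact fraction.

189/2048

Under H₀, Y ~ Binomial(13, 1/2); α is the probability of landing in either tail, P(Y ≤ 3) + P(Y ≥ 10).
The two tails are symmetric, so α = 2·(1 + 13 + 78 + 286)/2^13 = 756/8192 = 189/2048.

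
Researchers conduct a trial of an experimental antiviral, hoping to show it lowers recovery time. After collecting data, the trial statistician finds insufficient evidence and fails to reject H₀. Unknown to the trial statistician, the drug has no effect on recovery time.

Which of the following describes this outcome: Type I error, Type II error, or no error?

The conventional null hypothesis here is that the drug has no effect on recovery time.
The test retained a true H₀ — the decision matches the true state.

No error — this is a correct decision.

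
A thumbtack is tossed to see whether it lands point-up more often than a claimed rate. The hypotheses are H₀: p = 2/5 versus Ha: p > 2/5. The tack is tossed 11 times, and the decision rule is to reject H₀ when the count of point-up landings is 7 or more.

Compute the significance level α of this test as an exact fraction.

194048/1953125

Under H₀, K ~ Binomial(11, 2/5), and α = P(K ≥ 7).
Summing C(11,j)(2/5)^j(3/5)^{11−j} for j = 7,…,11 gives 194048/1953125.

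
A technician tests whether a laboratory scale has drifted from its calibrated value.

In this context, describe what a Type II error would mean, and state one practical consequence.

A Type II error would mean concluding that the instrument is correctly calibrated (or at least failing to establish that the instrument has drifted out of calibration) when in fact the instrument has drifted out of calibration. Consequence: an out-of-calibration instrument continues producing bad measurements.

With the conventional null hypothesis that the instrument is correctly calibrated:
A Type II error is failing to reject H₀ when H₀ is false.
Here that means leaving the instrument in service when actually the instrument has drifted out of calibration.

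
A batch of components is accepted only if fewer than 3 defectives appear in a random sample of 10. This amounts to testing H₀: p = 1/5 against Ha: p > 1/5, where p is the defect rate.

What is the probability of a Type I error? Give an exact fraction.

Under H₀, S ~ Binomial(10, 1/5); the Type I error rate is P(S ≥ 3).
Computing the lower-tail complement: 1 − 6619136/9765625 = 3146489/9765625.

3146489/9765625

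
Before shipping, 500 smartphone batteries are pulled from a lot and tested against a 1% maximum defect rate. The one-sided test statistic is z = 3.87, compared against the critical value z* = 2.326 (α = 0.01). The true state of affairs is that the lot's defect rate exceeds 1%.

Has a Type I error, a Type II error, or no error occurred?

No error (correct decision).

The conventional null hypothesis is that the lot's defect rate is 1% (within specification).
Since z = 3.87 > z* = 2.326, H₀ is rejected.
H₀ is false (actually the lot's defect rate exceeds 1%).
The decision matches the true state — no error.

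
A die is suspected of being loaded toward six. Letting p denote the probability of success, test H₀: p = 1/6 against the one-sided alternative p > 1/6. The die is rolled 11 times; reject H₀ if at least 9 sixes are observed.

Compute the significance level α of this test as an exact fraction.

53/13436928

Under H₀, S ~ Binomial(11, 1/6), and α = P(S ≥ 9).
Adding the binomial terms for j = 9 through 11 with p = 1/6 yields 53/13436928.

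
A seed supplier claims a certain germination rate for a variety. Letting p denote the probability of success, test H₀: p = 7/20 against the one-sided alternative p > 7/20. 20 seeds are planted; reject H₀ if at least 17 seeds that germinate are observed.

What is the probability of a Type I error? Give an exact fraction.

637973598365478054631/104857600000000000000000000

α = P(reject H₀ | H₀ true) = P(X ≥ 17 | p = 7/20), with X ~ Binomial(20, 7/20).
Summing C(20,j)(7/20)^j(13/20)^{20−j} for j = 17,…,20 gives 637973598365478054631/104857600000000000000000000.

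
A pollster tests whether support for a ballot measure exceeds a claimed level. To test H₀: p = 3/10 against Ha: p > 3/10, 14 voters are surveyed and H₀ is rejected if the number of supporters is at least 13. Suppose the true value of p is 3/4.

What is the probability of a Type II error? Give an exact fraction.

241331965/268435456

β = P(fail to reject H₀ | Ha true) = P(S ≤ 12 | p = 3/4), S ~ Binomial(14, 3/4).
Adding the binomial probabilities P(S=0)+…+P(S=12) at p = 3/4 gives 241331965/268435456.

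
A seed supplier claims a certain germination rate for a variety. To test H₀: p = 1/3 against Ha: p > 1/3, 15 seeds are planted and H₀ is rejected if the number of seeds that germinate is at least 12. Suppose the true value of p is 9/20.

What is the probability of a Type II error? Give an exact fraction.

β = P(fail to reject H₀ | Ha true) = P(X ≤ 11 | p = 9/20), X ~ Binomial(15, 9/20).
Equivalently, β = 1 − P(X ≥ 12) = 8140171073330835209/8192000000000000000.

8140171073330835209/8192000000000000000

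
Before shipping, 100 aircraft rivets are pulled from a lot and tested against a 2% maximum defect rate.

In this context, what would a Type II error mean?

With the conventional null hypothesis that the lot's defect rate is 2% (within specification):
A Type II error is failing to reject H₀ when H₀ is false.
Here that means accepting the lot and shipping it when actually the lot's defect rate exceeds 2%.

A Type II error would mean concluding that the lot's defect rate is 2% (within specification) (or at least failing to establish that the lot's defect rate exceeds 2%) when in fact the lot's defect rate exceeds 2%.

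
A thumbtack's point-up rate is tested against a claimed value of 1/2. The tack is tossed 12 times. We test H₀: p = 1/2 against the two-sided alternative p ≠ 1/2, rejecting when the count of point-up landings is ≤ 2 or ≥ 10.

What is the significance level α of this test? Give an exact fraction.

79/2048

Under H₀, X ~ Binomial(12, 1/2); α is the probability of landing in either tail, P(X ≤ 2) + P(X ≥ 10).
The two tails are symmetric, so α = 2·(1 + 12 + 66)/2^12 = 158/4096 = 79/2048.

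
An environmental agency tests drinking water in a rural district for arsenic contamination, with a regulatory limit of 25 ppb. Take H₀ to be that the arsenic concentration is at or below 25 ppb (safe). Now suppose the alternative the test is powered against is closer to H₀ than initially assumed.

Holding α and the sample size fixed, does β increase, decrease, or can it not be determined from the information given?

A smaller departure from H₀ means the test statistic under Ha is distributed closer to where it would be under H₀; rejection becomes less likely.

It increases.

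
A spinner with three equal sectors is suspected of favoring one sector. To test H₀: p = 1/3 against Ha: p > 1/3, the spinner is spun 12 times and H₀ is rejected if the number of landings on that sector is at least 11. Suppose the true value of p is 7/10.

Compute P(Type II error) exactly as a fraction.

β = P(fail to reject H₀ | Ha true) = P(X ≤ 10 | p = 7/10), X ~ Binomial(12, 7/10).
Summing C(12,j)·(7/10)^j·(3/10)^{12-j} for j = 0..10 gives 914974950051/1000000000000.

914974950051/1000000000000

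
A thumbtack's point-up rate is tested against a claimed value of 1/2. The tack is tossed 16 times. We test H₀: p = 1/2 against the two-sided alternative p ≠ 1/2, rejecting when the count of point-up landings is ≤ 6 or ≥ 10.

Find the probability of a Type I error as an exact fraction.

Under H₀, Y ~ Binomial(16, 1/2); α is the probability of landing in either tail, P(Y ≤ 6) + P(Y ≥ 10).
Each tail has probability (1 + 16 + 120 + 560 + 1820 + 4368 + 8008)/65536; doubling gives α = 29786/65536 = 14893/32768.

14893/32768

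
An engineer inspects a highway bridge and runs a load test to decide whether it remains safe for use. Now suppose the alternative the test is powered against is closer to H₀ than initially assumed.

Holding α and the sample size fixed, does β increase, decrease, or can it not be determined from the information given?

A smaller true effect puts the Ha sampling distribution closer to H₀, so more of it falls in the non-rejection region.

It increases.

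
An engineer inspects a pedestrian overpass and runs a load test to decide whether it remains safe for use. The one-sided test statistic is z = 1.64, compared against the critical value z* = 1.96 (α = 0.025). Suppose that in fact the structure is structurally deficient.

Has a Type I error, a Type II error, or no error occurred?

The conventional null hypothesis is that the structure meets the required load capacity (safe).
Since z = 1.64 ≤ z* = 1.96, H₀ is not rejected.
H₀ is false (actually the structure is structurally deficient).
Failing to reject a false H₀ is a Type II error.

Type II error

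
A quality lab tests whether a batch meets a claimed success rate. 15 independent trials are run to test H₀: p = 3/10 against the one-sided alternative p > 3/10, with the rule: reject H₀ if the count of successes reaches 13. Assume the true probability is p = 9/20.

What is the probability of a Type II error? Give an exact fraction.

β = P(fail to reject H₀ | Ha true) = P(Y ≤ 12 | p = 9/20), Y ~ Binomial(15, 9/20).
Equivalently, β = 1 − P(Y ≥ 13) = 32731725032763916841/32768000000000000000.

32731725032763916841/32768000000000000000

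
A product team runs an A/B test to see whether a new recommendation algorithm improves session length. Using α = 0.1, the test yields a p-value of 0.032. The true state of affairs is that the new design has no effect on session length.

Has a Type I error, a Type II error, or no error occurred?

Type I error

The conventional null hypothesis is that the new design has no effect on session length.
Since p = 0.032 < α = 0.1, H₀ is rejected.
H₀ is true (actually the new design has no effect on session length).
Rejecting a true H₀ is a Type I error.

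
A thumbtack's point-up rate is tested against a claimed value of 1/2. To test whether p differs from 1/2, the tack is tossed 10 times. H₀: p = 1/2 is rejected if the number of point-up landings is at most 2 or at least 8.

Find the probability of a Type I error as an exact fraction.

7/64

The significance level is the null-hypothesis probability of the rejection region {≤2} ∪ {≥8}.
By symmetry, α = 2·P(Y ≤ 2) = 2·(1 + 10 + 45)/1024 = 112/1024 = 7/64.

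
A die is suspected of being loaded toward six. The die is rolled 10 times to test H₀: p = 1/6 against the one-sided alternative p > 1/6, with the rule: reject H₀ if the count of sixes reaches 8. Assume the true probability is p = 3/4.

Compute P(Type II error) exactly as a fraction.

124363/262144

Under the alternative p = 3/4, Y ~ Binomial(10, 3/4); β is the probability the test does not reject, P(Y < 8).
Equivalently, β = 1 − P(Y ≥ 8) = 124363/262144.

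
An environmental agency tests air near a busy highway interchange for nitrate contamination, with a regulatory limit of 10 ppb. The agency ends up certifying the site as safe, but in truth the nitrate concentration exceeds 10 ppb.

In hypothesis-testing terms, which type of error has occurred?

Type II error

The null hypothesis here is that the nitrate concentration is at or below 10 ppb (safe).
'Certifying the site as safe' corresponds to failing to reject H₀.
H₀ was not rejected but H₀ is false — a Type II error (false negative).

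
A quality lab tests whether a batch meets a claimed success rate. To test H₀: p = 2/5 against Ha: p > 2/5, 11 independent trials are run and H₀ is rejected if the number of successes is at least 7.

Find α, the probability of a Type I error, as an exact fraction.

194048/1953125

Under H₀, S ~ Binomial(11, 2/5), and α = P(S ≥ 7).
P(S ≥ 7) = Σ_{j=7}^{11} C(11,j)·(2/5)^j·(3/5)^{11-j} = 194048/1953125.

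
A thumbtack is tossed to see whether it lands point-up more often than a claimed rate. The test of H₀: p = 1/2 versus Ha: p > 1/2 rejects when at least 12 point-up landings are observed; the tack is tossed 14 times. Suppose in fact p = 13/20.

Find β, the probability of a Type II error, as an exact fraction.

A Type II error is failing to reject when Ha holds: with p = 13/20, β = P(K ≤ 11).
Adding the binomial probabilities P(K=0)+…+P(K=11) at p = 13/20 gives 750447350803558569/819200000000000000.

750447350803558569/819200000000000000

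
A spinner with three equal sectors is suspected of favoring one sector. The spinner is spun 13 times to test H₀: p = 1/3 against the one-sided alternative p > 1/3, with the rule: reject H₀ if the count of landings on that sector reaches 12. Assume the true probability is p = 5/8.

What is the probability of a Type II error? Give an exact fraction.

β = P(fail to reject H₀ | Ha true) = P(Y ≤ 11 | p = 5/8), Y ~ Binomial(13, 5/8).
Equivalently, β = 1 − P(Y ≥ 12) = 134753406597/137438953472.

134753406597/137438953472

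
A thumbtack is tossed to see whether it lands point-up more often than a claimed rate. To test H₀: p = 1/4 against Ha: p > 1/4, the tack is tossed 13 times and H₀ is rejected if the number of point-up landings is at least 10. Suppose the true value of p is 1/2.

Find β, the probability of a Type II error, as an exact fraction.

3907/4096

Under the alternative p = 1/2, X ~ Binomial(13, 1/2); β is the probability the test does not reject, P(X < 10).
Equivalently, β = 1 − P(X ≥ 10) = 3907/4096.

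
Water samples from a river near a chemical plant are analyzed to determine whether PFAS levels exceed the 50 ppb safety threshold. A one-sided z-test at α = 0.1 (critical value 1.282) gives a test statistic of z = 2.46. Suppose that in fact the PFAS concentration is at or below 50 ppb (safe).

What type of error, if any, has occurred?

The conventional null hypothesis is that the PFAS concentration is at or below 50 ppb (safe).
Since z = 2.46 > z* = 1.282, H₀ is rejected.
H₀ is true (actually the PFAS concentration is at or below 50 ppb (safe)).
Rejecting a true H₀ is a Type I error.

Type I error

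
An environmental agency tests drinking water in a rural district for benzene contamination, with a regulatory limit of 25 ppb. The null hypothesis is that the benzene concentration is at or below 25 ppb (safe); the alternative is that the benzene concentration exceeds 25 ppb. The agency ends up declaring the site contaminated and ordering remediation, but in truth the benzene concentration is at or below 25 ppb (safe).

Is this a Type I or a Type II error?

Type I error

'Declaring the site contaminated and ordering remediation' corresponds to rejecting H₀.
H₀ was rejected but H₀ is true — a Type I error (false positive).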